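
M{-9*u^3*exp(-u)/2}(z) -9*gamma(z + 3)/2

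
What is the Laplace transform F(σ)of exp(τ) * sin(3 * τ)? 3/((σ - 1)^2 + 9)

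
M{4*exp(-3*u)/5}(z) 4*gamma(z)/(5*3^z)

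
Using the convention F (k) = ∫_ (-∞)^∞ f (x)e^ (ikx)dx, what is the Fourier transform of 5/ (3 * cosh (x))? 5 * pi/ (3 * cosh (pi * k/2))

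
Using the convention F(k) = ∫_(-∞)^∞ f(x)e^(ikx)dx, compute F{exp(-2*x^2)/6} sqrt(2)*sqrt(pi)*exp(-k^2/8)/12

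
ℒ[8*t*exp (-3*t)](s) 8/ (s + 3)^2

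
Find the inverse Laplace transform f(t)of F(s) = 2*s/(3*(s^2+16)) 2*cos(4*t)/3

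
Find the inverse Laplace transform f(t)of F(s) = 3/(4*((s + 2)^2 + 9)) exp(-2*t)*sin(3*t)/4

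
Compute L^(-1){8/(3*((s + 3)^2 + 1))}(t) 8*exp(-3*t)*sin(t)/3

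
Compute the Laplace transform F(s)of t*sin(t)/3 2*s/(3*(s^2 + 1)^2)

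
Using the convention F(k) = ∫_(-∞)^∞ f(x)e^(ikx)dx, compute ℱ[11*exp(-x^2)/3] 11*sqrt(pi)*exp(-k^2/4)/3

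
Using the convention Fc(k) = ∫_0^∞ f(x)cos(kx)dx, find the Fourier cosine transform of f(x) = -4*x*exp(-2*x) 4*(k^2 - 4)/(k^2 + 4)^2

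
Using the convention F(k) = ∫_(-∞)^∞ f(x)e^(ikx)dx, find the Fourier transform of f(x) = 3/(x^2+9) pi*exp(-3*Abs(k))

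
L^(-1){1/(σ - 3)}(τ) exp(3*τ)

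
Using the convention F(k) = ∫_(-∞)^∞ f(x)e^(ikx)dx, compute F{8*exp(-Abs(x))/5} 16/(5*(k^2 + 1))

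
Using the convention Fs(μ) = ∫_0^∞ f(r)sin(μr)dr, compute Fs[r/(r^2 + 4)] pi*exp(-2*μ)/2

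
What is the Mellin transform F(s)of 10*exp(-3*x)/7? 10*gamma(s)/(7*3^s)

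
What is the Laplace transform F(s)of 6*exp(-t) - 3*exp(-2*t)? 6/(s+1) - 3/(s+2)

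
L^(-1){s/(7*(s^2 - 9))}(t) cosh(3*t)/7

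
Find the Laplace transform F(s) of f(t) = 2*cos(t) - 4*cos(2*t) 2*s/(s^2 + 1) - 4*s/(s^2 + 4) 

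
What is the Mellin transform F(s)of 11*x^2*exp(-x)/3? 11*gamma(s + 2)/3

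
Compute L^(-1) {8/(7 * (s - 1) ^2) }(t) 8 * t * exp(t) /7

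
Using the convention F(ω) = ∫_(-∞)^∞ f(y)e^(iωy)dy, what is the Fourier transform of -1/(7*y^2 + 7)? -pi*exp(-Abs(ω))/7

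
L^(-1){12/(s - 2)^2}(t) 12 * t * exp(2 * t)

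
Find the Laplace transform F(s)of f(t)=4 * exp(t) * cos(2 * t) 4 * (s - 1)/((s - 1)^2+4)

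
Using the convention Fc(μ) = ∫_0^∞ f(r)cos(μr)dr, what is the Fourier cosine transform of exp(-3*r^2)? sqrt(3)*sqrt(pi)*exp(-μ^2/12)/6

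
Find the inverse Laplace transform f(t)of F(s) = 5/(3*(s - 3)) 5*exp(3*t)/3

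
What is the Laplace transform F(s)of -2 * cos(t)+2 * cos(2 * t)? 2 * s/(s^2+4) - 2 * s/(s^2+1)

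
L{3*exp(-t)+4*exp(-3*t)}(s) 3/(s+1)+4/(s+3)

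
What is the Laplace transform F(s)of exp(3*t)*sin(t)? 1/((s - 3)^2 + 1)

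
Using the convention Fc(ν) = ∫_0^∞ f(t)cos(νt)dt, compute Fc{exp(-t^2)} sqrt(pi) * exp(-ν^2/4)/2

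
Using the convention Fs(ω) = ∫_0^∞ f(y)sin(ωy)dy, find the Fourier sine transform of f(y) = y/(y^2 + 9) pi*exp(-3*ω)/2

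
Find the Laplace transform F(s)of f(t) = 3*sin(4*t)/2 6/(s^2 + 16)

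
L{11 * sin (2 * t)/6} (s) 11/ (3 * (s^2 + 4))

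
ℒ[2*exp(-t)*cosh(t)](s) 2*(s + 1)/(s*(s + 2))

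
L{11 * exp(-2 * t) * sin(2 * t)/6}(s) 11/(3 * ((s+2)^2+4))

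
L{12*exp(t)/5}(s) 12/(5*(s - 1))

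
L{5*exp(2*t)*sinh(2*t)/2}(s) 5/(s*(s - 4))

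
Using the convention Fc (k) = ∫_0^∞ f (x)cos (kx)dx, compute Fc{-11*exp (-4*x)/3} -44/ (3*k^2 + 48)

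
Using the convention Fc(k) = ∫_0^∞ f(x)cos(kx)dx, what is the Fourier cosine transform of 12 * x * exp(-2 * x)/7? 12 * (4 - k^2)/(7 * (k^2 + 4)^2)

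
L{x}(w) w^(-2)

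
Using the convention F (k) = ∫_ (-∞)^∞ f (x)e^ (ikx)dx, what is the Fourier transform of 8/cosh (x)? 8*pi/cosh (pi*k/2)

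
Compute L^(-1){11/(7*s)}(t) 11/7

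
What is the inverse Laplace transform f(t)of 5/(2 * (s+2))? 5 * exp(-2 * t)/2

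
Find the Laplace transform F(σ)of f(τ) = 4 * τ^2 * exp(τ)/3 8/(3 * (σ - 1)^3)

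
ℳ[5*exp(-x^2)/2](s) 5*gamma(s/2)/4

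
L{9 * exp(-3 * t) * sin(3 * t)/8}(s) 27/(8 * ((s + 3)^2 + 9))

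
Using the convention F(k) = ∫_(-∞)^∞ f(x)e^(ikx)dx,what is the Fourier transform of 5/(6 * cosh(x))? 5 * pi/(6 * cosh(pi * k/2))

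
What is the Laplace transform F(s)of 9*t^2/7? 18/(7*s^3)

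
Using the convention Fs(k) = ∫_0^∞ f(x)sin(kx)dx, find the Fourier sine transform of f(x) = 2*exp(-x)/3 2*k/(3*(k^2 + 1))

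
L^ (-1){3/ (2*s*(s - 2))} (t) 3*exp (t)*sinh (t)/2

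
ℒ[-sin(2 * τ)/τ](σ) -atan(2/σ)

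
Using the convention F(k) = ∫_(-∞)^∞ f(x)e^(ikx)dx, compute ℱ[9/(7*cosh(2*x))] 9*pi/(14*cosh(pi*k/4))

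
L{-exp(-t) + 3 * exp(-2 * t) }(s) 3/(s + 2) - 1/(s + 1) 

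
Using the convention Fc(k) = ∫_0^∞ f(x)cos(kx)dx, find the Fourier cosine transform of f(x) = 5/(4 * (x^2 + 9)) 5 * pi * exp(-3 * k)/24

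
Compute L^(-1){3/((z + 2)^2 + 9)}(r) exp(-2*r)*sin(3*r)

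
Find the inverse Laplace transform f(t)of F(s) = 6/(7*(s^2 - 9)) 2*sinh(3*t)/7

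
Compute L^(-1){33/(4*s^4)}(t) 11*t^3/8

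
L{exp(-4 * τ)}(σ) 1/(σ+4)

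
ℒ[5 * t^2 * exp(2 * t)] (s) 10/(s - 2)^3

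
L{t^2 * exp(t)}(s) 2/(s - 1)^3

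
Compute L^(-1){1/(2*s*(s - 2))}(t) exp(t)*sinh(t)/2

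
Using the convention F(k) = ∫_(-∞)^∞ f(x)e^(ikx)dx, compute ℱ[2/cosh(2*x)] pi/cosh(pi*k/4)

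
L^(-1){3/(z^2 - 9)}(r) sinh(3*r)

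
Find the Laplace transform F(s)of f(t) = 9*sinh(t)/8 9/(8*(s^2 - 1))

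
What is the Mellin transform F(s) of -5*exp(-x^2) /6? -5*gamma(s/2) /12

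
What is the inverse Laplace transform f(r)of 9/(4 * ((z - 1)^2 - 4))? 9 * exp(r) * sinh(2 * r)/8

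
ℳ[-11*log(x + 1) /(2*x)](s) 11*pi*csc(pi*s) /(2*(s - 1) ) 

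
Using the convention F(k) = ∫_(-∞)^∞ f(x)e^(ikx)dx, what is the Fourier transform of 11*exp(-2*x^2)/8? 11*sqrt(2)*sqrt(pi)*exp(-k^2/8)/16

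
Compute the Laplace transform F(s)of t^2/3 2/(3*s^3)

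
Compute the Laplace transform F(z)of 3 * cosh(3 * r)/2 3 * z/(2 * (z^2 - 9))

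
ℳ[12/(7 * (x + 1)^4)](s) 2 * gamma(s) * gamma(4 - s)/7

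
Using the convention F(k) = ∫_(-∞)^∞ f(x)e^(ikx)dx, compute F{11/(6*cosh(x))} 11*pi/(6*cosh(pi*k/2))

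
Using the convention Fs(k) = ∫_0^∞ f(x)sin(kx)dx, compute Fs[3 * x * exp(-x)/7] 6 * k/(7 * (k^2 + 1)^2)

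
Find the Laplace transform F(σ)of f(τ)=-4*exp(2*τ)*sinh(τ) -4/((σ - 2)^2 - 1)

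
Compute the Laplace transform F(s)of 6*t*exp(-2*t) 6/(s + 2)^2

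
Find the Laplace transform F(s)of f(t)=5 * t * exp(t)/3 5/(3 * (s - 1)^2)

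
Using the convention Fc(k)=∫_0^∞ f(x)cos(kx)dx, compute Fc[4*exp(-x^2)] 2*sqrt(pi)*exp(-k^2/4)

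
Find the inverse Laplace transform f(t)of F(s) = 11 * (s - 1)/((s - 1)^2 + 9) 11 * exp(t) * cos(3 * t)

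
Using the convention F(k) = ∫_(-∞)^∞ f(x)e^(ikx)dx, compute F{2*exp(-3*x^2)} 2*sqrt(3)*sqrt(pi)*exp(-k^2/12)/3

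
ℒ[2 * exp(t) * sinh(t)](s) 2/(s * (s - 2))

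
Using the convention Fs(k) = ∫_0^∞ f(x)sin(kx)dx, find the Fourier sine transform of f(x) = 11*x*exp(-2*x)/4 11*k/(k^2 + 4)^2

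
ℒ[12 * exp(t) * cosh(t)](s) 12 * (s - 1)/(s * (s - 2))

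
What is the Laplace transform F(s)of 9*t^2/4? 9/(2*s^3)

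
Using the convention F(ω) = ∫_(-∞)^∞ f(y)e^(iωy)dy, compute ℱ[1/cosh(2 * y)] pi/(2 * cosh(pi * ω/4))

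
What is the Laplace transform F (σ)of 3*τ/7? 3/ (7*σ^2)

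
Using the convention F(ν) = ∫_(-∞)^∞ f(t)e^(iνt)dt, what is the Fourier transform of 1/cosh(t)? pi/cosh(pi * ν/2)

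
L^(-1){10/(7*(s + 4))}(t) 10*exp(-4*t)/7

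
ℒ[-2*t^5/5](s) -48/s^6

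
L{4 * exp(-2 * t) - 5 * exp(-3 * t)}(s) 4/(s + 2) - 5/(s + 3)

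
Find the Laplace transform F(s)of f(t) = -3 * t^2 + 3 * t 3/s^2 - 6/s^3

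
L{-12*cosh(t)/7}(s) -12*s/(7*s^2 - 7)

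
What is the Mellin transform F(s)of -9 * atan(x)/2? 9 * pi * sec(pi * s/2)/(4 * s)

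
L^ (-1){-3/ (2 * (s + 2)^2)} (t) -3 * t * exp (-2 * t)/2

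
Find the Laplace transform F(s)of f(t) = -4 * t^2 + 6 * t 6/s^2 - 8/s^3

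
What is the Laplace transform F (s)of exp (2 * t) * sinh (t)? 1/ ( (s - 2)^2-1)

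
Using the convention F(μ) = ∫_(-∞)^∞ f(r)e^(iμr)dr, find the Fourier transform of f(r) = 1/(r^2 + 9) pi*exp(-3*Abs(μ))/3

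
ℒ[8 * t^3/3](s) 16/s^4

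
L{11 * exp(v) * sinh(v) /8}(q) 11/(8 * q * (q - 2) ) 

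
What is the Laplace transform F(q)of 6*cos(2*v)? 6*q/(q^2+4)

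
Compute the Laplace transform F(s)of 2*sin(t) 2/(s^2 + 1)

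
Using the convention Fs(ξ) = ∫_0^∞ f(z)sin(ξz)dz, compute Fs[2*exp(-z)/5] 2*ξ/(5*(ξ^2+1))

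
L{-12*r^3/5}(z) -72/(5*z^4) 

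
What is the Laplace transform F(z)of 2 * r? 2/z^2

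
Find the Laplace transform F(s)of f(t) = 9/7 9/(7*s)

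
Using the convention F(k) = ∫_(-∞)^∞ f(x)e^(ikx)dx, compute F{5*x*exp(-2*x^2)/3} 5*sqrt(2)*I*sqrt(pi)*k*exp(-k^2/8)/24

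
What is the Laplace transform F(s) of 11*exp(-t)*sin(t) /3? 11/(3*((s+1) ^2+1) ) 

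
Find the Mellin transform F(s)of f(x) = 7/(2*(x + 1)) 7*pi*csc(pi*s)/2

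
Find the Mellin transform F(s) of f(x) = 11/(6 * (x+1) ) 11 * pi * csc(pi * s) /6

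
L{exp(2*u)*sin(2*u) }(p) 2/((p - 2) ^2+4) 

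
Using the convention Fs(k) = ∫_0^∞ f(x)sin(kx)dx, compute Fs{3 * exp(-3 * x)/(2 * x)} 3 * atan(k/3)/2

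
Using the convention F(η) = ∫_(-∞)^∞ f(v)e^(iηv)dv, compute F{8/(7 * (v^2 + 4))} 4 * pi * exp(-2 * Abs(η))/7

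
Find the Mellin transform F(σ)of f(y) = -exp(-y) -gamma(σ)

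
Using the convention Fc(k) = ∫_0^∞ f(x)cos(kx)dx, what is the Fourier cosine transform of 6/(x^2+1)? 3 * pi * exp(-k)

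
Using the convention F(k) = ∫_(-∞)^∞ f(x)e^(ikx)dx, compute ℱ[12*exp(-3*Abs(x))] 72/(k^2 + 9)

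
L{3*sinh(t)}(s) 3/(s^2 - 1)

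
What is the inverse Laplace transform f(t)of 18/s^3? 9*t^2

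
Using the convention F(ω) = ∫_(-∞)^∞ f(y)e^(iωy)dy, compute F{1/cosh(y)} pi/cosh(pi*ω/2)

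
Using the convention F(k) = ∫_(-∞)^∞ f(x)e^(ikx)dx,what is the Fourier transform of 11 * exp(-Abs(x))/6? 11/(3 * (k^2 + 1))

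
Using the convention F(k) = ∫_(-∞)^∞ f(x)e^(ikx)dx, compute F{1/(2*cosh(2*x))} pi/(4*cosh(pi*k/4))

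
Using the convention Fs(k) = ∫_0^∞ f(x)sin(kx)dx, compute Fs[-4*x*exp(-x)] -8*k/(k^2 + 1)^2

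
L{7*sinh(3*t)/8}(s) 21/(8*(s^2 - 9))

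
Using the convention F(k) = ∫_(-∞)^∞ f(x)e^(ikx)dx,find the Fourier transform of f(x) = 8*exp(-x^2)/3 8*sqrt(pi)*exp(-k^2/4)/3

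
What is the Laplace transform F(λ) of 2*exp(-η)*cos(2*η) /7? 2*(λ + 1) /(7*((λ + 1) ^2 + 4) ) 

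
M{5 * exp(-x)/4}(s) 5 * gamma(s)/4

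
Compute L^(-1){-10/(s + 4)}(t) -10*exp(-4*t)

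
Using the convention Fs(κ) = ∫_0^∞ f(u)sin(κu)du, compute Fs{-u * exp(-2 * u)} -4 * κ/(κ^2+4)^2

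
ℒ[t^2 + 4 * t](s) 4/s^2 + 2/s^3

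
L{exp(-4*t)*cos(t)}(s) (s + 4)/((s + 4)^2 + 1)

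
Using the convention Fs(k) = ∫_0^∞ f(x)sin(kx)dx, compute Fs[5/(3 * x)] 5 * pi/6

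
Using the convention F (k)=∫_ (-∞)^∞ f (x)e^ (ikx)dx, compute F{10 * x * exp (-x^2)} 5 * I * sqrt (pi) * k * exp (-k^2/4)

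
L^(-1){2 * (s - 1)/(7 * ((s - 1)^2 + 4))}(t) 2 * exp(t) * cos(2 * t)/7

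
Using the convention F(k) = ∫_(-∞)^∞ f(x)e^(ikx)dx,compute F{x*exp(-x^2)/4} I*sqrt(pi)*k*exp(-k^2/4)/8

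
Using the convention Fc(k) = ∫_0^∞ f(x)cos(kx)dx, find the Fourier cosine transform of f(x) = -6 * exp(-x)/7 -6/(7 * k^2 + 7)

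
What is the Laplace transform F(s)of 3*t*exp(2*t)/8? 3/(8*(s - 2)^2)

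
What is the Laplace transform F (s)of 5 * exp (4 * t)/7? 5/ (7 * (s - 4))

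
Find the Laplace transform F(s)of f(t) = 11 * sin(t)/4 11/(4 * (s^2 + 1))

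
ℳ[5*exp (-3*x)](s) 5*gamma (s)/3^s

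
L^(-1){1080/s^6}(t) 9*t^5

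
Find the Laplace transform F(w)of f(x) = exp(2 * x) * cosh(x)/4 (w - 2)/(4 * ((w - 2)^2 - 1))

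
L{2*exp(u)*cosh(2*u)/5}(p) 2*(p - 1)/(5*((p - 1)^2 - 4))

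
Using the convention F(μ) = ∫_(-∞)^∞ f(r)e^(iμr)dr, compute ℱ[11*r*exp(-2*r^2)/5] 11*sqrt(2)*I*sqrt(pi)*μ*exp(-μ^2/8)/40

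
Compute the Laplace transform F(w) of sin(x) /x atan(1/w) 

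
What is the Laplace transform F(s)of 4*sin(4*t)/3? 16/(3*(s^2 + 16))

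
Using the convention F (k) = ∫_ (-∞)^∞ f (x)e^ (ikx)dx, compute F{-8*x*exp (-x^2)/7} -4*I*sqrt (pi)*k*exp (-k^2/4)/7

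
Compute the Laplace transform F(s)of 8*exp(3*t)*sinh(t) 8/((s - 3)^2 - 1)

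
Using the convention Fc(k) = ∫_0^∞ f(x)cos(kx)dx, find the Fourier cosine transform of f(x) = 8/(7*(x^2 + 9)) 4*pi*exp(-3*k)/21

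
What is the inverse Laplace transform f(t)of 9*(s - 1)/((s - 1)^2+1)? 9*exp(t)*cos(t)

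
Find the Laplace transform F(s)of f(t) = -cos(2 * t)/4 -s/(4 * s^2 + 16)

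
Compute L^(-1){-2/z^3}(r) -r^2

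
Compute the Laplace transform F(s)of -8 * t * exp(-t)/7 -8/(7 * (s + 1)^2)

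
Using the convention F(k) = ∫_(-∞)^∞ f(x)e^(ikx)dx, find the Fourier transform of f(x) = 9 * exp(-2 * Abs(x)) 36/(k^2+4)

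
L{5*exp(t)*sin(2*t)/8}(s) 5/(4*((s - 1)^2+4))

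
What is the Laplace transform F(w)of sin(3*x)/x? atan(3/w)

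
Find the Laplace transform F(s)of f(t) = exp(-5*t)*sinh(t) 1/((s + 5)^2-1)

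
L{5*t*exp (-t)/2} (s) 5/ (2*(s+1)^2)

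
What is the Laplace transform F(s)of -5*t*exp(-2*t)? -5/(s + 2)^2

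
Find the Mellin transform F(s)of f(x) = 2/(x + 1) 2 * pi * csc(pi * s)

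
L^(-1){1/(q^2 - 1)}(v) sinh(v)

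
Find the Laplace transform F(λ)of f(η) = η λ^(-2)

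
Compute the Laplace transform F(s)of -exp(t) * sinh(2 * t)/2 -1/((s - 1)^2 - 4)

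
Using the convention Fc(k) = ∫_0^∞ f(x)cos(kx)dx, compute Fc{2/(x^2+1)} pi*exp(-k)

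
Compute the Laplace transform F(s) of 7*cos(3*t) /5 7*s/(5*(s^2 + 9) ) 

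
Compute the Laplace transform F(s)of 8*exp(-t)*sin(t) 8/((s + 1)^2 + 1)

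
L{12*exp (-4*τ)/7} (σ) 12/ (7*(σ+4))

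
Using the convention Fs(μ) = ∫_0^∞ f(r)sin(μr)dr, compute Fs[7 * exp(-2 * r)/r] 7 * atan(μ/2)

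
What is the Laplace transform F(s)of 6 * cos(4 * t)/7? 6 * s/(7 * (s^2 + 16))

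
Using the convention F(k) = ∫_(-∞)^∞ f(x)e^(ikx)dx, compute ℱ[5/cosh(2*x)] 5*pi/(2*cosh(pi*k/4))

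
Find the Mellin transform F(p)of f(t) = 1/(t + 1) pi * csc(pi * p)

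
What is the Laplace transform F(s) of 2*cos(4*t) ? 2*s/(s^2 + 16) 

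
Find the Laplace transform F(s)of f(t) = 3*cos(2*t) 3*s/(s^2 + 4)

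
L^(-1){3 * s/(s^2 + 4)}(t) 3 * cos(2 * t)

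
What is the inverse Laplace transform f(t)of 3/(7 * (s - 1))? 3 * exp(t)/7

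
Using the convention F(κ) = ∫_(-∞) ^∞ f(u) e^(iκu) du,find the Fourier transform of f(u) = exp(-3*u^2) sqrt(3)*sqrt(pi)*exp(-κ^2/12) /3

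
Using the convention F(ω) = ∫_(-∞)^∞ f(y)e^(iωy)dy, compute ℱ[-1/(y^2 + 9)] -pi * exp(-3 * Abs(ω))/3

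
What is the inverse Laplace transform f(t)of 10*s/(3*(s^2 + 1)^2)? 5*t*sin(t)/3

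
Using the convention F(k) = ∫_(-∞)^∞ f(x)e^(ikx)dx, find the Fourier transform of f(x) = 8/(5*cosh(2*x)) 4*pi/(5*cosh(pi*k/4))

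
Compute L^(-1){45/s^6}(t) 3 * t^5/8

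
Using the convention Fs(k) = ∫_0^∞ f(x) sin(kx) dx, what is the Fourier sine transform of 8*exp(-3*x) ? 8*k/(k^2 + 9) 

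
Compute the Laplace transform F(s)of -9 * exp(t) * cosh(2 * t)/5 9 * (1 - s)/(5 * ((s - 1)^2 - 4))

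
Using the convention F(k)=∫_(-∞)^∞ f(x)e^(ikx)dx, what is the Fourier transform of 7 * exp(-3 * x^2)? 7 * sqrt(3) * sqrt(pi) * exp(-k^2/12)/3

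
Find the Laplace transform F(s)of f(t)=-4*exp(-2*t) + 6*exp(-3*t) 6/(s + 3) - 4/(s + 2)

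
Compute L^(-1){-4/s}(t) -4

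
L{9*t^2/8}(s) 9/(4*s^3)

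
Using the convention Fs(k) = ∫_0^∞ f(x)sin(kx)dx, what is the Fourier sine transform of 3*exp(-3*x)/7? 3*k/(7*(k^2 + 9))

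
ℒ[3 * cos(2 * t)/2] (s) 3 * s/(2 * (s^2 + 4))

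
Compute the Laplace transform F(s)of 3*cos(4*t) 3*s/(s^2 + 16)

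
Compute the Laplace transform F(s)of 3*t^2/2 3/s^3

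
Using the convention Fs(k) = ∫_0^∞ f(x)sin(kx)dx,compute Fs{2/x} pi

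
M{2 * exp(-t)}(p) 2 * gamma(p)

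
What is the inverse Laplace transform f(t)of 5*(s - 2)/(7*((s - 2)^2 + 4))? 5*exp(2*t)*cos(2*t)/7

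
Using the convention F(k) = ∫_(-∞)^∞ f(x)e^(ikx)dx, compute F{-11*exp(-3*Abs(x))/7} -66/(7*k^2 + 63)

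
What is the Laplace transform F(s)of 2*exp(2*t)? 2/(s - 2)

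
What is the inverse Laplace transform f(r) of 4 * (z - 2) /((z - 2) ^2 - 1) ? 4 * exp(2 * r) * cosh(r) 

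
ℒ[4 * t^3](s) 24/s^4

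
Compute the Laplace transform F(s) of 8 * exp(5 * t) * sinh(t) 8/((s - 5) ^2 - 1) 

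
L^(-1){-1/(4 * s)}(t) -1/4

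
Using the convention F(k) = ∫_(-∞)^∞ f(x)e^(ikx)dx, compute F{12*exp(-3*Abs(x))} 72/(k^2 + 9)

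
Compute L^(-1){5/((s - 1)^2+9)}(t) 5 * exp(t) * sin(3 * t)/3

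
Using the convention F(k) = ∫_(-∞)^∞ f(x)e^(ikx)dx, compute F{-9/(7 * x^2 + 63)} -3 * pi * exp(-3 * Abs(k))/7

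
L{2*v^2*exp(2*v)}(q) 4/(q - 2)^3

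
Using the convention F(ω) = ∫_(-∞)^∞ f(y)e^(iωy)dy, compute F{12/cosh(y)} 12*pi/cosh(pi*ω/2)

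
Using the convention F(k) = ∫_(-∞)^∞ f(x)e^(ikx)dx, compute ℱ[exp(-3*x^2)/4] sqrt(3)*sqrt(pi)*exp(-k^2/12)/12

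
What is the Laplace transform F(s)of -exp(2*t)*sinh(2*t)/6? -1/(3*s*(s - 4))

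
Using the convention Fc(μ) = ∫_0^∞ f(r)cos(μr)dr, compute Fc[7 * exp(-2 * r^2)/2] 7 * sqrt(2) * sqrt(pi) * exp(-μ^2/8)/8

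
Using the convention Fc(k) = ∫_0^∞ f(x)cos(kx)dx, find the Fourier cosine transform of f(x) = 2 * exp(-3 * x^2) sqrt(3) * sqrt(pi) * exp(-k^2/12)/3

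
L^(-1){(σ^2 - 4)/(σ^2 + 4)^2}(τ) τ*cos(2*τ)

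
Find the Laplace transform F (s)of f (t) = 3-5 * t 3/s - 5/s^2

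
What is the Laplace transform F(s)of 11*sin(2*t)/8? 11/(4*(s^2+4))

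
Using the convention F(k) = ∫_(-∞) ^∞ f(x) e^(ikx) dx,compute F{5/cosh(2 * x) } 5 * pi/(2 * cosh(pi * k/4) ) 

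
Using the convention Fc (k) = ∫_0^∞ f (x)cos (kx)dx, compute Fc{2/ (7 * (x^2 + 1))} pi * exp (-k)/7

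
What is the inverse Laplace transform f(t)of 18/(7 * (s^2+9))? 6 * sin(3 * t)/7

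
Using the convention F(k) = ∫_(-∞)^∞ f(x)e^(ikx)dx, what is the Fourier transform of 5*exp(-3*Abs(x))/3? 10/(k^2 + 9)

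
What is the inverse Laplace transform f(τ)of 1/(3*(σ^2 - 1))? sinh(τ)/3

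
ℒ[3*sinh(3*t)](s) 9/(s^2 - 9)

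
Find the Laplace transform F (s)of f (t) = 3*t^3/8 9/ (4*s^4)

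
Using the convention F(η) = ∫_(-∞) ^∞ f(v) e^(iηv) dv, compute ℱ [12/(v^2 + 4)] 6 * pi * exp(-2 * Abs(η) ) 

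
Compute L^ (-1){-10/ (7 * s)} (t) -10/7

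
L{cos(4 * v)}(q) q/(q^2 + 16)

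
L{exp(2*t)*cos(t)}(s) (s - 2)/((s - 2)^2+1)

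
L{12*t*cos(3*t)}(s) 12*(s^2 - 9)/(s^2 + 9)^2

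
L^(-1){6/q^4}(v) v^3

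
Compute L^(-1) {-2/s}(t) -2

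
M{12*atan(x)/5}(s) -6*pi*sec(pi*s/2)/(5*s)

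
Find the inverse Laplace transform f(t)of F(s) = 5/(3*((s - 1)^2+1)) 5*exp(t)*sin(t)/3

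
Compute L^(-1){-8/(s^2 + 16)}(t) -2 * sin(4 * t)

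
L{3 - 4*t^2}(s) 3/s - 8/s^3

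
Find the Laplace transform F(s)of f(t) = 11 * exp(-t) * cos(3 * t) 11 * (s+1)/((s+1)^2+9)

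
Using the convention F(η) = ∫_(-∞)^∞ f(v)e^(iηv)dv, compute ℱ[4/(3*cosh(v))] 4*pi/(3*cosh(pi*η/2))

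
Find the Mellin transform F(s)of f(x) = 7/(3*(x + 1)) 7*pi*csc(pi*s)/3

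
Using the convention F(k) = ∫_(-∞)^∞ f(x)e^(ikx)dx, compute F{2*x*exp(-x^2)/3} I*sqrt(pi)*k*exp(-k^2/4)/3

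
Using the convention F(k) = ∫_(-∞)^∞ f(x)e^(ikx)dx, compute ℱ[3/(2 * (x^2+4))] 3 * pi * exp(-2 * Abs(k))/4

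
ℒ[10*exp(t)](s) 10/(s - 1)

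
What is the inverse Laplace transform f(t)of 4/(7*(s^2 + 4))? 2*sin(2*t)/7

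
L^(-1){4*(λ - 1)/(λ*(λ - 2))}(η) 4*exp(η)*cosh(η)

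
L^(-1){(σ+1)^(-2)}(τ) τ*exp(-τ)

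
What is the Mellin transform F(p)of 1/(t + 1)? pi * csc(pi * p)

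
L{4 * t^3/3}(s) 8/s^4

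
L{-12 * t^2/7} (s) -24/ (7 * s^3) 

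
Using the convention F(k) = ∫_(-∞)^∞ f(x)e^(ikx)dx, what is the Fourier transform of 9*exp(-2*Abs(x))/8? 9/(2*(k^2 + 4))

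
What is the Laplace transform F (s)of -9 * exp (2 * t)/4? -9/ (4 * s - 8)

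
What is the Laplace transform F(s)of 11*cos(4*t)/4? 11*s/(4*(s^2+16))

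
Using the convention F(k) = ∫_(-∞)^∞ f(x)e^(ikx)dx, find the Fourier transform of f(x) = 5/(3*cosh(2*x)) 5*pi/(6*cosh(pi*k/4))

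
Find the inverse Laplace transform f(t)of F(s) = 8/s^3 4*t^2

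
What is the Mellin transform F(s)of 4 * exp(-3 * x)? 4 * gamma(s)/3^s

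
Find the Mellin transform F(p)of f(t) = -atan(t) pi*sec(pi*p/2)/(2*p)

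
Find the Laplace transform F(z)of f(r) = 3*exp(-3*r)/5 3/(5*(z+3))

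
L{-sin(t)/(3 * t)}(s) -atan(1/s)/3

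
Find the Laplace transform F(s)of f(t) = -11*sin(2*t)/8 -11/(4*s^2 + 16)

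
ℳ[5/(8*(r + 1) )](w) 5*pi*csc(pi*w) /8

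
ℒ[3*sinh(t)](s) 3/(s^2 - 1) 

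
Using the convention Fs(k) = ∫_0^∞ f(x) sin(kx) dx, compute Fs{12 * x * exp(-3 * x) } 72 * k/(k^2 + 9) ^2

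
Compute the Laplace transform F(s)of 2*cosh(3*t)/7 2*s/(7*(s^2 - 9))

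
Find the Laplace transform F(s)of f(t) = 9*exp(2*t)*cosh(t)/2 9*(s - 2)/(2*((s - 2)^2 - 1))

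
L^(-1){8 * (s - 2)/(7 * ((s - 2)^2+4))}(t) 8 * exp(2 * t) * cos(2 * t)/7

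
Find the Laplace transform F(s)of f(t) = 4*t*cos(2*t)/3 4*(s^2 - 4)/(3*(s^2+4)^2)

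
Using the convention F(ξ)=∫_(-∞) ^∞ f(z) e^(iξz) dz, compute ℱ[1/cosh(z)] pi/cosh(pi * ξ/2) 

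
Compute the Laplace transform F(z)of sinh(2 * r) 2/(z^2 - 4)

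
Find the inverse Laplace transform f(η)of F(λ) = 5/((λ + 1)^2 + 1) 5 * exp(-η) * sin(η)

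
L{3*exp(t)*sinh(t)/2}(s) 3/(2*s*(s - 2))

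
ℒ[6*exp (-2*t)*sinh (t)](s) 6/ ( (s + 2)^2 - 1)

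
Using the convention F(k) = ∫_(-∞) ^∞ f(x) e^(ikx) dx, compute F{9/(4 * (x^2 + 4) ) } 9 * pi * exp(-2 * Abs(k) ) /8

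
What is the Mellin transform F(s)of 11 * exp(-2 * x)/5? 11 * gamma(s)/(5 * 2^s)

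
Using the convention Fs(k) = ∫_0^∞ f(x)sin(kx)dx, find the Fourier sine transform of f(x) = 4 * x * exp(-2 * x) 16 * k/(k^2 + 4)^2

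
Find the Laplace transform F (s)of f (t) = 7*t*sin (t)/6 7*s/ (3*(s^2 + 1)^2)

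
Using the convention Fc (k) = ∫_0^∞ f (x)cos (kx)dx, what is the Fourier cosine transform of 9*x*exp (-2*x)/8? 9*(4 - k^2)/ (8*(k^2 + 4)^2)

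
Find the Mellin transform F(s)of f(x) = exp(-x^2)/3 gamma(s/2)/6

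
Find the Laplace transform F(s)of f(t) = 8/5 8/(5*s)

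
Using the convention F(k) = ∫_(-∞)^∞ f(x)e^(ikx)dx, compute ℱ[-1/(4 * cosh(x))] -pi/(4 * cosh(pi * k/2))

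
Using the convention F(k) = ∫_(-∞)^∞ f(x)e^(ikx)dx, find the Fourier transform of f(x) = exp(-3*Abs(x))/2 3/(k^2 + 9)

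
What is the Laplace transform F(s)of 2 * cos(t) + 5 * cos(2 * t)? 2 * s/(s^2 + 1) + 5 * s/(s^2 + 4)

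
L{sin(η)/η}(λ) atan(1/λ)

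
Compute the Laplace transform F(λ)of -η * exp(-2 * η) -1/(λ + 2)^2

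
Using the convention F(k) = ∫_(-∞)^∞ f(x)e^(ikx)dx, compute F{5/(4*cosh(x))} 5*pi/(4*cosh(pi*k/2))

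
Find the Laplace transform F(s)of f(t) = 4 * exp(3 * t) 4/(s - 3)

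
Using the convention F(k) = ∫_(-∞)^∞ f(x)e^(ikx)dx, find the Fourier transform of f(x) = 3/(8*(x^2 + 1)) 3*pi*exp(-Abs(k))/8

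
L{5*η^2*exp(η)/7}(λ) 10/(7*(λ - 1)^3)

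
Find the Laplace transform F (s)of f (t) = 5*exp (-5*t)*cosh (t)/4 5*(s + 5)/ (4*( (s + 5)^2 - 1))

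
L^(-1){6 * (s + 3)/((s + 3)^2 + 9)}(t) 6 * exp(-3 * t) * cos(3 * t)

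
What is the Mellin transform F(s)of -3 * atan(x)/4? 3 * pi * sec(pi * s/2)/(8 * s)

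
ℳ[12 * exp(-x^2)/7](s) 6 * gamma(s/2)/7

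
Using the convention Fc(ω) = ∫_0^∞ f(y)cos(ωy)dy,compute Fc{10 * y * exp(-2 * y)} 10 * (4 - ω^2)/(ω^2 + 4)^2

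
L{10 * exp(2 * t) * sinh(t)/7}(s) 10/(7 * ((s - 2)^2 - 1))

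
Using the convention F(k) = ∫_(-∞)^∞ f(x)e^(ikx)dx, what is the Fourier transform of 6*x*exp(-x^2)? 3*I*sqrt(pi)*k*exp(-k^2/4)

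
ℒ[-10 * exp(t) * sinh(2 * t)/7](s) -20/(7 * (s - 1)^2 - 28)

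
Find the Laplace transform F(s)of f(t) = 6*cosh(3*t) 6*s/(s^2 - 9)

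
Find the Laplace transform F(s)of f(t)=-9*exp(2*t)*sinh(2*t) -18/(s*(s - 4))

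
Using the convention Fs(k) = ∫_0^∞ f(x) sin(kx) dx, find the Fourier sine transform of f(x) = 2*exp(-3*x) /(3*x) 2*atan(k/3) /3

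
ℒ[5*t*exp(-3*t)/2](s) 5/(2*(s + 3)^2)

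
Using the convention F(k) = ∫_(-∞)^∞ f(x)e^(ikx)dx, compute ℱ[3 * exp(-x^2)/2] 3 * sqrt(pi) * exp(-k^2/4)/2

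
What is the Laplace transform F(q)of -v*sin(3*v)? -6*q/(q^2 + 9)^2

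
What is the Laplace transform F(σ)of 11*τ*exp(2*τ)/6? 11/(6*(σ - 2)^2)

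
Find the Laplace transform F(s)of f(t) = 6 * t 6/s^2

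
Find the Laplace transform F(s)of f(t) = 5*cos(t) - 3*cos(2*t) 5*s/(s^2 + 1) - 3*s/(s^2 + 4)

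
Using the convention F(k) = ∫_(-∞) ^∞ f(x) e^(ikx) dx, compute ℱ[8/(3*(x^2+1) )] 8*pi*exp(-Abs(k) ) /3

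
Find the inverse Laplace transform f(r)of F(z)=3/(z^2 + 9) sin(3*r)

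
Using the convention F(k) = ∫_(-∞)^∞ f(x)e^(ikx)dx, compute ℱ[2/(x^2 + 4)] pi * exp(-2 * Abs(k))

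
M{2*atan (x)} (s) -pi*sec (pi*s/2)/s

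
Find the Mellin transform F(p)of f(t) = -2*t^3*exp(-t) -2*gamma(p + 3)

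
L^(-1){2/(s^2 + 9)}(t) 2 * sin(3 * t)/3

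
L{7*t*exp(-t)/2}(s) 7/(2*(s + 1)^2)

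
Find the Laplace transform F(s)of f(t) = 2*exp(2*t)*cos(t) 2*(s - 2)/((s - 2)^2 + 1)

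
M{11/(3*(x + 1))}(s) 11*pi*csc(pi*s)/3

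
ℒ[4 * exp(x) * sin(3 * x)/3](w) 4/((w - 1)^2 + 9)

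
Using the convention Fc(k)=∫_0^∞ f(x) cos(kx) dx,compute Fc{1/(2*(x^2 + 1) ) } pi*exp(-k) /4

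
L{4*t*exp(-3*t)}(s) 4/(s+3)^2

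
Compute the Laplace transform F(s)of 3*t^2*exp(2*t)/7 6/(7*(s - 2)^3)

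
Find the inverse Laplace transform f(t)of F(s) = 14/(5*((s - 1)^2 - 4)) 7*exp(t)*sinh(2*t)/5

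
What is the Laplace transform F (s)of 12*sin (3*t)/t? 12*atan (3/s)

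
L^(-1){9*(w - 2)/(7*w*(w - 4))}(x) 9*exp(2*x)*cosh(2*x)/7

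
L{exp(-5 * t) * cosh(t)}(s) (s + 5)/((s + 5)^2 - 1)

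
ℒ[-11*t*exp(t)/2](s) -11/(2*(s - 1)^2)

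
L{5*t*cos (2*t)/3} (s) 5*(s^2 - 4)/ (3*(s^2 + 4)^2)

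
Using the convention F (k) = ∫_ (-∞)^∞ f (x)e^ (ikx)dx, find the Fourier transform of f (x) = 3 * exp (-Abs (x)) 6/ (k^2+1)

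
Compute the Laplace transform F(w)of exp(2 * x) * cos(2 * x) (w - 2)/((w - 2)^2 + 4)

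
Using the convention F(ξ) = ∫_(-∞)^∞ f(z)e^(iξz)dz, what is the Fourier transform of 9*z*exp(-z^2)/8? 9*I*sqrt(pi)*ξ*exp(-ξ^2/4)/16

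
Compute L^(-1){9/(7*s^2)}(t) 9*t/7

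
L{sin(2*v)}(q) 2/(q^2 + 4)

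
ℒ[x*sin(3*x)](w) 6*w/(w^2+9)^2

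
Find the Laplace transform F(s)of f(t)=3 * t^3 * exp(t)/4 9/(2 * (s - 1)^4)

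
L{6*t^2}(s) 12/s^3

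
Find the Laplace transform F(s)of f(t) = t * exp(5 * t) (s - 5)^(-2)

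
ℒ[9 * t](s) 9/s^2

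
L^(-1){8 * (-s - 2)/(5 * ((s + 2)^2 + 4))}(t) -8 * exp(-2 * t) * cos(2 * t)/5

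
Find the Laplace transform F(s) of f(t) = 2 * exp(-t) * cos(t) 2 * (s + 1) /((s + 1) ^2 + 1) 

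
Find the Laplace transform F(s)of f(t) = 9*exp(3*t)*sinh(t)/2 9/(2*((s - 3)^2-1))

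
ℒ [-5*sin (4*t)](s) -20/ (s^2 + 16)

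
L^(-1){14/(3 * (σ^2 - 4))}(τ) 7 * sinh(2 * τ)/3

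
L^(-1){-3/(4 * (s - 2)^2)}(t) -3 * t * exp(2 * t)/4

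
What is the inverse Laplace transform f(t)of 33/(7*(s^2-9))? 11*sinh(3*t)/7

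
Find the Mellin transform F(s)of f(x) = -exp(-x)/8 -gamma(s)/8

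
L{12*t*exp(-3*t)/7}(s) 12/(7*(s + 3)^2)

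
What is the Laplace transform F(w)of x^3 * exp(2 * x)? 6/(w - 2)^4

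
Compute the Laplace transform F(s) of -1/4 -1/(4*s) 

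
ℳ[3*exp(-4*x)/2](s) 3*gamma(s)/(2*2^(2*s))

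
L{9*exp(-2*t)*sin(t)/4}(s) 9/(4*((s + 2)^2 + 1))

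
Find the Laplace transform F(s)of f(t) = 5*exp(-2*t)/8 5/(8*(s+2))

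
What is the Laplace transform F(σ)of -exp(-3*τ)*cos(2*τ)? (-σ - 3)/((σ + 3)^2 + 4)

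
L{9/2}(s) 9/(2*s) 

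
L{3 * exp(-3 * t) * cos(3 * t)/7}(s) 3 * (s + 3)/(7 * ((s + 3)^2 + 9))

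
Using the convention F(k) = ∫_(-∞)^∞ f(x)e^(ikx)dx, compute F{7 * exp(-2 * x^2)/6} 7 * sqrt(2) * sqrt(pi) * exp(-k^2/8)/12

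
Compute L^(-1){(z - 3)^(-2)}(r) r*exp(3*r)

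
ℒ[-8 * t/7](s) -8/(7 * s^2)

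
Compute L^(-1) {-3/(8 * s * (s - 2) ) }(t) -3 * exp(t) * sinh(t) /8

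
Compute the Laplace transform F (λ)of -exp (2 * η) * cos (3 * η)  (2 - λ)/ ( (λ - 2)^2+9)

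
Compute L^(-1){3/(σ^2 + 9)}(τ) sin(3*τ)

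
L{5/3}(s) 5/(3*s)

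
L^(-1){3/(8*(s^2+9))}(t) sin(3*t)/8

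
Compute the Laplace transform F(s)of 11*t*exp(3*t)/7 11/(7*(s - 3)^2)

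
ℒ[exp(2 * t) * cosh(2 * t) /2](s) (s - 2) /(2 * s * (s - 4) ) 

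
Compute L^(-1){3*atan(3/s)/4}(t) 3*sin(3*t)/(4*t)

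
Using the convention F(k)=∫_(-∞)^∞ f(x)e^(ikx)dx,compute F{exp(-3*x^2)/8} sqrt(3)*sqrt(pi)*exp(-k^2/12)/24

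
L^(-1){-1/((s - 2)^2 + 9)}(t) -exp(2*t)*sin(3*t)/3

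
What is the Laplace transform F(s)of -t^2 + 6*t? 6/s^2 - 2/s^3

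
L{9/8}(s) 9/(8*s)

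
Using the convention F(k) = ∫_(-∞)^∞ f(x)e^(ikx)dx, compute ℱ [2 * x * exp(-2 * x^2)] sqrt(2) * I * sqrt(pi) * k * exp(-k^2/8)/4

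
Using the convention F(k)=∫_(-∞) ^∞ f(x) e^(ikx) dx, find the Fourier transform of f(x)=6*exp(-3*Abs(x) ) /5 36/(5*(k^2 + 9) ) 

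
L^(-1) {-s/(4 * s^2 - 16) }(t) -cosh(2 * t) /4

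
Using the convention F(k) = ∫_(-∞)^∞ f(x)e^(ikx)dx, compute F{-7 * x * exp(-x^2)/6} -7 * I * sqrt(pi) * k * exp(-k^2/4)/12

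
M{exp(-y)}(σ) gamma(σ)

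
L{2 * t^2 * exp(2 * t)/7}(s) 4/(7 * (s - 2)^3)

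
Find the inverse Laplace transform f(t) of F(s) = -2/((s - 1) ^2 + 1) -2*exp(t)*sin(t) 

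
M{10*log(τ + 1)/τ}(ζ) -10*pi*csc(pi*ζ)/(ζ - 1)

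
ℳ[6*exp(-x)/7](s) 6*gamma(s)/7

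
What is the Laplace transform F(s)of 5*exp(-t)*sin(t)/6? 5/(6*((s+1)^2+1))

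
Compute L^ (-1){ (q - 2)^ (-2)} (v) v*exp (2*v)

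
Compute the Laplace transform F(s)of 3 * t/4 3/(4 * s^2)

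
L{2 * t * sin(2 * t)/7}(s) 8 * s/(7 * (s^2+4)^2)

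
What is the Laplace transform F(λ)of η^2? 2/λ^3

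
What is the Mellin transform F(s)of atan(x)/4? -pi * sec(pi * s/2)/(8 * s)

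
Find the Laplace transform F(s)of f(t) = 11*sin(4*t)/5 44/(5*(s^2+16))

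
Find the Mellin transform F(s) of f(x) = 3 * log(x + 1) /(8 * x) -3 * pi * csc(pi * s) /(8 * s - 8) 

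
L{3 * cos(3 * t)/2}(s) 3 * s/(2 * (s^2+9))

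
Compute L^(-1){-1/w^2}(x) -x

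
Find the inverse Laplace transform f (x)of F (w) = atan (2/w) sin (2*x)/x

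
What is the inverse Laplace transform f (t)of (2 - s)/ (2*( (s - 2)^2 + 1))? -exp (2*t)*cos (t)/2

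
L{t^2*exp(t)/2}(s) (s - 1)^(-3)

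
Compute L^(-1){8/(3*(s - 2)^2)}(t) 8*t*exp(2*t)/3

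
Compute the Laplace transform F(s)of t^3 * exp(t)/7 6/(7 * (s - 1)^4)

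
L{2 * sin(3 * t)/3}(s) 2/(s^2 + 9)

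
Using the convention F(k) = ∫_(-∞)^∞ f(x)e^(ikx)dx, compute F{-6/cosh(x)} -6*pi/cosh(pi*k/2)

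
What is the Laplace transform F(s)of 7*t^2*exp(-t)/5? 14/(5*(s + 1)^3)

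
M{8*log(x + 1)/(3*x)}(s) -8*pi*csc(pi*s)/(3*s - 3)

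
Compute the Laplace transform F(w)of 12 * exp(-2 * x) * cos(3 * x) 12 * (w + 2)/((w + 2)^2 + 9)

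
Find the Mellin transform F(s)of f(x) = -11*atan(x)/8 11*pi*sec(pi*s/2)/(16*s)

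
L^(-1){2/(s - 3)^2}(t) 2*t*exp(3*t)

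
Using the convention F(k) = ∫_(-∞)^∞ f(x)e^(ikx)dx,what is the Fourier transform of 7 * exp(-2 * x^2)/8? 7 * sqrt(2) * sqrt(pi) * exp(-k^2/8)/16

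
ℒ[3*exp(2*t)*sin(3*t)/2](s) 9/(2*((s - 2)^2 + 9))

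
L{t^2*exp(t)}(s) 2/(s - 1)^3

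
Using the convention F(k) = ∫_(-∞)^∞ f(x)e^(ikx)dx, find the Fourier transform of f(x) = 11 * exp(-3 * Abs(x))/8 33/(4 * (k^2 + 9))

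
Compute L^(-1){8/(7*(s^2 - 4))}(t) 4*sinh(2*t)/7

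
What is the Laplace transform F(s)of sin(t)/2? 1/(2*(s^2 + 1))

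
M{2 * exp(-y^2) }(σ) gamma(σ/2) 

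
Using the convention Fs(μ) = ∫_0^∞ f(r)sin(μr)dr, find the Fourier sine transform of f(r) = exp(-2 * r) μ/(μ^2 + 4)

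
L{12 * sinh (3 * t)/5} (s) 36/ (5 * (s^2 - 9))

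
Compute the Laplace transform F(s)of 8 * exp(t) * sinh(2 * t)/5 16/(5 * ((s - 1)^2 - 4))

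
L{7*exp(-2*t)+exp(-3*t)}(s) 7/(s+2)+1/(s+3)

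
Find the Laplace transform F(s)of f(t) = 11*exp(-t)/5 11/(5*(s + 1))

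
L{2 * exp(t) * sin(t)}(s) 2/((s - 1)^2 + 1)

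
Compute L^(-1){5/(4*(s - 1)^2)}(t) 5*t*exp(t)/4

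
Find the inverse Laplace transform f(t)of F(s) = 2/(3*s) 2/3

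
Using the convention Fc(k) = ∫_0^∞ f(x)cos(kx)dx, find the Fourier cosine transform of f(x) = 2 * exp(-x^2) sqrt(pi) * exp(-k^2/4)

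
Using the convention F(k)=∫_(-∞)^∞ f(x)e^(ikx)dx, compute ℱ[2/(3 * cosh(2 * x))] pi/(3 * cosh(pi * k/4))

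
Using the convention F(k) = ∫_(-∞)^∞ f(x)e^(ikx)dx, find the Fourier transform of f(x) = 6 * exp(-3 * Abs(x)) 36/(k^2 + 9)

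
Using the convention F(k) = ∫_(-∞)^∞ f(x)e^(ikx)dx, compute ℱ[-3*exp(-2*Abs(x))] -12/(k^2 + 4)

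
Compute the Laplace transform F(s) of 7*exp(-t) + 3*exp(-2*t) 7/(s + 1) + 3/(s + 2) 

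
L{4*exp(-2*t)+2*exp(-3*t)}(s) 4/(s+2)+2/(s+3)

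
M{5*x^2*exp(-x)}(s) 5*gamma(s + 2)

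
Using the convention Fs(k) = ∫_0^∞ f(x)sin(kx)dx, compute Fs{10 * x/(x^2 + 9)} 5 * pi * exp(-3 * k)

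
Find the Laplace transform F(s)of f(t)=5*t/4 5/(4*s^2)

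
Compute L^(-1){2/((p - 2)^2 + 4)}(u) exp(2*u)*sin(2*u)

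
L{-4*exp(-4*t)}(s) -4/(s+4)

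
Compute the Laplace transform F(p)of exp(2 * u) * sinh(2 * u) 2/(p * (p - 4))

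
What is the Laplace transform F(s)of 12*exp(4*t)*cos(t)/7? 12*(s - 4)/(7*((s - 4)^2 + 1))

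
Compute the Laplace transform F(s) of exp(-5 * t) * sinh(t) 1/((s+5) ^2-1) 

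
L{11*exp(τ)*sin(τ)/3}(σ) 11/(3*((σ - 1)^2 + 1))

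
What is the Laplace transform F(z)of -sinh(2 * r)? -2/(z^2 - 4)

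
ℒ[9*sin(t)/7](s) 9/(7*(s^2 + 1))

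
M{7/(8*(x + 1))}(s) 7*pi*csc(pi*s)/8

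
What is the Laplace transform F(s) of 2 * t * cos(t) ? 2 * (s^2 - 1) /(s^2 + 1) ^2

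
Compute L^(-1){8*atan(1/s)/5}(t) 8*sin(t)/(5*t)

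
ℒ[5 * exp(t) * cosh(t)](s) 5 * (s - 1)/(s * (s - 2))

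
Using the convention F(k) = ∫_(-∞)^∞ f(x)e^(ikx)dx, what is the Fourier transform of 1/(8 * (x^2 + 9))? pi * exp(-3 * Abs(k))/24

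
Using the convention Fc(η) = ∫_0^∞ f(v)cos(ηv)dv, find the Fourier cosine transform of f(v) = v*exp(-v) (1 - η^2)/(η^2+1)^2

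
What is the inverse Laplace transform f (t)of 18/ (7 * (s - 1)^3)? 9 * t^2 * exp (t)/7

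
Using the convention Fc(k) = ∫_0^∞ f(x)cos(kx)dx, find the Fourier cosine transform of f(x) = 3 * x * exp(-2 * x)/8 3 * (4 - k^2)/(8 * (k^2+4)^2)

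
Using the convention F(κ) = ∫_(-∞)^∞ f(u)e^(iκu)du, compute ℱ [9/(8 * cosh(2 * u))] 9 * pi/(16 * cosh(pi * κ/4))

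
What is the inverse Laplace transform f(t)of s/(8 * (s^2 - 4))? cosh(2 * t)/8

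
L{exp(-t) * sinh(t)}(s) 1/(s * (s+2))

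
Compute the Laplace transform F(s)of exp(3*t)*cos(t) (s - 3)/((s - 3)^2 + 1)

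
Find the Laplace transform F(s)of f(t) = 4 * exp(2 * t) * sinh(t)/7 4/(7 * ((s - 2)^2-1))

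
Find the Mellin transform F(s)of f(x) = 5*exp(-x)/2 5*gamma(s)/2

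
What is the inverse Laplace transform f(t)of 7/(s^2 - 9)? 7 * sinh(3 * t)/3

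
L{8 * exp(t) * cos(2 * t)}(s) 8 * (s - 1)/((s - 1)^2 + 4)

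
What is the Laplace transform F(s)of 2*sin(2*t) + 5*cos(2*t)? 4/(s^2 + 4) + 5*s/(s^2 + 4)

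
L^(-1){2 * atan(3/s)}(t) 2 * sin(3 * t)/t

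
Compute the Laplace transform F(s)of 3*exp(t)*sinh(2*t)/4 3/(2*((s - 1)^2 - 4))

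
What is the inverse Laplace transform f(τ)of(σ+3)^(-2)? τ*exp(-3*τ)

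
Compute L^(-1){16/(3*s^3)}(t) 8*t^2/3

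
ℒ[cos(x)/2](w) w/(2*(w^2 + 1))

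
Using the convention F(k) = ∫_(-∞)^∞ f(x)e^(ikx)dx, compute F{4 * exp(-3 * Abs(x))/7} 24/(7 * (k^2 + 9))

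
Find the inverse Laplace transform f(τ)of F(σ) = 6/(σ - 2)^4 τ^3*exp(2*τ)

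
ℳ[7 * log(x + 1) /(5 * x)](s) -7 * pi * csc(pi * s) /(5 * s - 5) 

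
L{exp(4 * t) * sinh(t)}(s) 1/((s - 4)^2 - 1)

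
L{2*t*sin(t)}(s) 4*s/(s^2 + 1)^2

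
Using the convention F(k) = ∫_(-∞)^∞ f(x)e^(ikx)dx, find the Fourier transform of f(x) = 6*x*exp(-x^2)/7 3*I*sqrt(pi)*k*exp(-k^2/4)/7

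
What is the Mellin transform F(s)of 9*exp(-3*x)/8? 3^(2 - s)*gamma(s)/8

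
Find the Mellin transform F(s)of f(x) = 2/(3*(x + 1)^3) pi*(s - 2)*(s - 1)/(3*sin(pi*s))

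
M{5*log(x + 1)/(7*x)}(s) -5*pi*csc(pi*s)/(7*s - 7)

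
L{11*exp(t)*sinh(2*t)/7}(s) 22/(7*((s - 1)^2 - 4))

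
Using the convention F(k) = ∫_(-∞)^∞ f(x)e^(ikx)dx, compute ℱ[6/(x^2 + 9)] 2*pi*exp(-3*Abs(k))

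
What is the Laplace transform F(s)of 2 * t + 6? 6/s + 2/s^2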